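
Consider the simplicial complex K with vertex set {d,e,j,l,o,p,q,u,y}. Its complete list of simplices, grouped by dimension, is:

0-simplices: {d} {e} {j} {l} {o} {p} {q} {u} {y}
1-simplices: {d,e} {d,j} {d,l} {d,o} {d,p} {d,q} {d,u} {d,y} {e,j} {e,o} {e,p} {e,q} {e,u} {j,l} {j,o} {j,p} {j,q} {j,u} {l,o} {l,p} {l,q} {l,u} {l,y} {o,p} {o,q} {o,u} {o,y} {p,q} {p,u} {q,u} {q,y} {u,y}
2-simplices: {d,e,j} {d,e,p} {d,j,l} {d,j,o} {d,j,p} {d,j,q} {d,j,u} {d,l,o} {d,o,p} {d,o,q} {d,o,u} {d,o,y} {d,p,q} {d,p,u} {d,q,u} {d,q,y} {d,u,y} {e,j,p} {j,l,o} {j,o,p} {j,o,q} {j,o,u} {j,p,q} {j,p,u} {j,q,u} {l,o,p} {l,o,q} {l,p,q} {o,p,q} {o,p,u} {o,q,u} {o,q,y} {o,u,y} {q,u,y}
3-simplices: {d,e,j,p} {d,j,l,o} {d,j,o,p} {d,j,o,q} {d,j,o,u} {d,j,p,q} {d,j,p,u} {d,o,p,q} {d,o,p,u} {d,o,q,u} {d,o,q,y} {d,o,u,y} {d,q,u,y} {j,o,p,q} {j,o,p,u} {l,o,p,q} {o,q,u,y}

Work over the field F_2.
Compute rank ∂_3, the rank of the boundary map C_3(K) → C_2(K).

rank∂_3=14

n_0=9 n_1=32 n_2=34 n_3=17  [Z2]
∂1: piv[de,dj,dl,do,dp,dq,du,dy] rk=8  ker:ej,eo,ep,eq,eu,jl,jo,jp,jq,ju,lo,lp,lq,lu,ly,op,oq,ou,oy,pq,pu,qu,qy,uy
∂2: piv[dej,dep,djl,djo,djp,djq,dju,dlo,dop,doq,dou,doy,dpq,dpu,dqu,dqy,duy,lop,loq] rk=19  ker:ejp,jlo,jop,joq,jou,jpq,jpu,jqu,lpq,opq,opu,oqu,oqy,ouy,quy
∂3: piv[dejp,djlo,djop,djoq,djou,djpq,djpu,dopq,dopu,doqu,doqy,douy,dquy,lopq] rk=14  ker:jopq,jopu,oquy
rk∂_3=14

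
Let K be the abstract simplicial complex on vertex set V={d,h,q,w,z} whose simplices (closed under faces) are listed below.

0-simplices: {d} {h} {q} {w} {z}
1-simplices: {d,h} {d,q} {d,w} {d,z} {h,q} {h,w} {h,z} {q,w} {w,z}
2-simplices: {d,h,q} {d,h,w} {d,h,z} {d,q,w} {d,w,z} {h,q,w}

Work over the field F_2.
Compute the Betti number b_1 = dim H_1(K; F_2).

n_0=5 n_1=9 n_2=6  [Z2]
∂1: piv[dh,dq,dw,dz] rk=4  ker:hq,hw,hz,qw,wz
∂2: piv[dhq,dhw,dhz,dqw,dwz] rk=5  ker:hqw
b_1=(9−4)−5=0

b_1=0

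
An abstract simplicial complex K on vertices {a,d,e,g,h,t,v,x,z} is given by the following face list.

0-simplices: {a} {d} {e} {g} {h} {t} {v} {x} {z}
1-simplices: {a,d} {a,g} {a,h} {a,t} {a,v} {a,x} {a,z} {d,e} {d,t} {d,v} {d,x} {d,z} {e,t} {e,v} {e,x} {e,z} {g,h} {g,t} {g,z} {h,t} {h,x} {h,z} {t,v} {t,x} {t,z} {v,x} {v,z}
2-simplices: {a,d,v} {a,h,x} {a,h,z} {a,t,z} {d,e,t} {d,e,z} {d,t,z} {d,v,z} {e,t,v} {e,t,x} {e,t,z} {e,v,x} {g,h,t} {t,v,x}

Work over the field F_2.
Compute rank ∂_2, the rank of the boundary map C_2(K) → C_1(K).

rank∂_2=12

n_0=9 n_1=27 n_2=14  [Z2]
∂1: piv[ad,ag,ah,at,av,ax,az,de] rk=8  ker:dt,dv,dx,dz,et,ev,ex,ez,gh,gt,gz,ht,hx,hz,tv,tx,tz,vx,vz
∂2: piv[adv,ahx,ahz,atz,det,dez,dtz,dvz,etv,etx,evx,ght] rk=12  ker:etz,tvx
rk∂_2=12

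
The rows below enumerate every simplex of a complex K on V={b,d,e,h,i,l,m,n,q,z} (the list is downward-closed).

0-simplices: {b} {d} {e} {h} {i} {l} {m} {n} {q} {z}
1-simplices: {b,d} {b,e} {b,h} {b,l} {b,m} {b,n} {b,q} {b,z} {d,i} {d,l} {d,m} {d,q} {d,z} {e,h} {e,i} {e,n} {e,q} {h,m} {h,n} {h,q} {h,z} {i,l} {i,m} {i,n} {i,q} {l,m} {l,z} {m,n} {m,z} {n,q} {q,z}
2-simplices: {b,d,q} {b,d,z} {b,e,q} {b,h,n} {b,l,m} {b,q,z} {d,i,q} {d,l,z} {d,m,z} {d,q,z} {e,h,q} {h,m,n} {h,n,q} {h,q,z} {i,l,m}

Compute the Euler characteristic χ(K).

χ(K)=-6

n_0=10 n_1=31 n_2=15
χ=+10−31+15=-6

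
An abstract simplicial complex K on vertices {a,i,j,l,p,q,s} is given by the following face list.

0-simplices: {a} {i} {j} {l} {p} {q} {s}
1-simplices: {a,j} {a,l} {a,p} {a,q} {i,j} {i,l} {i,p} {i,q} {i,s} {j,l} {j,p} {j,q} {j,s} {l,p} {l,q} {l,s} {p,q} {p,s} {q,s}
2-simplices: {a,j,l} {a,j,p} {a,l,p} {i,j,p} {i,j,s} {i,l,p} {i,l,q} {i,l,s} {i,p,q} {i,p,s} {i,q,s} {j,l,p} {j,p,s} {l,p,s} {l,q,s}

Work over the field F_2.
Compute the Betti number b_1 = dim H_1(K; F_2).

b_1=2

n_0=7 n_1=19 n_2=15  [Z2]
∂1: piv[aj,al,ap,aq,ij,is] rk=6  ker:il,ip,iq,jl,jp,jq,js,lp,lq,ls,pq,ps,qs
∂2: piv[ajl,ajp,alp,ijp,ijs,ilp,ilq,ils,ipq,ips,iqs] rk=11  ker:jlp,jps,lps,lqs
b_1=(19−6)−11=2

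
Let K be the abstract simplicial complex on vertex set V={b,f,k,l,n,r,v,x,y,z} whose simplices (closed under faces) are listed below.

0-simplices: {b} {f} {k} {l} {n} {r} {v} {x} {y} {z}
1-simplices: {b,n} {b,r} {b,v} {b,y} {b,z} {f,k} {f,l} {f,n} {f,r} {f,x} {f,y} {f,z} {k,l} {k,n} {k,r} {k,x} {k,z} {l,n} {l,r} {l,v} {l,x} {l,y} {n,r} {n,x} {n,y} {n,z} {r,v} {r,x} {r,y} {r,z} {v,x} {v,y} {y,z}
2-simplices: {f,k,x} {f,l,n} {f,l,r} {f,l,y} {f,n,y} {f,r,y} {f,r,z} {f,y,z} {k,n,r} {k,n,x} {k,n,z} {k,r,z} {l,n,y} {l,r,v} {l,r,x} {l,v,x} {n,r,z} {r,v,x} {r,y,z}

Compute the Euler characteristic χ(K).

n_0=10 n_1=33 n_2=19
χ=+10−33+19=-4

χ(K)=-4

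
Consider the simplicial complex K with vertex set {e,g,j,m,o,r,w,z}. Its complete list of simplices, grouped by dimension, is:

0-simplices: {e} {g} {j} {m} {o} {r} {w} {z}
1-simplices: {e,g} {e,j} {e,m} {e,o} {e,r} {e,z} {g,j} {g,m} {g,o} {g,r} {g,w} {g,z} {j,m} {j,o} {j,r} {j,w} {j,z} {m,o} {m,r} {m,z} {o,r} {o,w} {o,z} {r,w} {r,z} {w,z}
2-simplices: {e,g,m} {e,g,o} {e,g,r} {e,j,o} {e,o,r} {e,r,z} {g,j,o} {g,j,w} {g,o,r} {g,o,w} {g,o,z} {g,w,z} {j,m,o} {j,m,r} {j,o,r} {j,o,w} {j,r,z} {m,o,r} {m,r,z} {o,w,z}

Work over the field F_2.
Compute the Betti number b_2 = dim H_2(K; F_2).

n_0=8 n_1=26 n_2=20  [Z2]
∂1: piv[eg,ej,em,eo,er,ez,gw] rk=7  ker:gj,gm,go,gr,gz,jm,jo,jr,jw,jz,mo,mr,mz,or,ow,oz,rw,rz,wz
∂2: piv[egm,ego,egr,ejo,eor,erz,gjo,gjw,gow,goz,gwz,jmo,jmr,jor,jrz,mrz] rk=16  ker:gor,jow,mor,owz
b_2=(20−16)−0=4

b_2=4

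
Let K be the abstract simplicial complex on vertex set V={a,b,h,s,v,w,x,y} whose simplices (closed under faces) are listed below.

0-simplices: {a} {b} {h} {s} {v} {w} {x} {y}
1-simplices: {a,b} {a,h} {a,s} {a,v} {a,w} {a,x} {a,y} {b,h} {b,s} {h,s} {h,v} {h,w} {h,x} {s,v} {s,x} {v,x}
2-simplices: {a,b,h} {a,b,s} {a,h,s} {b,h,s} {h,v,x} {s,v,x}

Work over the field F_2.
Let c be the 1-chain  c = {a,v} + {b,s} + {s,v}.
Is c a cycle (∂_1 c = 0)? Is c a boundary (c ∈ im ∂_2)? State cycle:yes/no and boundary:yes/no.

n_0=8 n_1=16 n_2=6  [Z2]
∂1: piv[ab,ah,as,av,aw,ax,ay] rk=7  ker:bh,bs,hs,hv,hw,hx,sv,sx,vx
∂2: piv[abh,abs,ahs,hvx,svx] rk=5  ker:bhs
∂1c = {a} + {b}

cycle:no boundary:no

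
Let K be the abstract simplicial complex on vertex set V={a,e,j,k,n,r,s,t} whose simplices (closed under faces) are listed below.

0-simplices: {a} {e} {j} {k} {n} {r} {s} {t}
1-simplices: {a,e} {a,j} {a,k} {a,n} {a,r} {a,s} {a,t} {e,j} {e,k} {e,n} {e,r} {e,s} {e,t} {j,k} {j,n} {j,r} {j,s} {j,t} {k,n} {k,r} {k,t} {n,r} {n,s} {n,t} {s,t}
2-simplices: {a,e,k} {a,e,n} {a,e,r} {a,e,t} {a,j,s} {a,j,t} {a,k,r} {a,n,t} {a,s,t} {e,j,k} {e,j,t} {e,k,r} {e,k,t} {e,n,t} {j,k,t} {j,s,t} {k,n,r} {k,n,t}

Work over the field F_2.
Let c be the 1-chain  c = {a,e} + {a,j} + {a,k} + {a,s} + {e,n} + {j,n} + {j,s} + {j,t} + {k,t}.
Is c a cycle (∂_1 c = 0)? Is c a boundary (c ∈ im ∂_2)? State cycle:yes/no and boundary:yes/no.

cycle:yes boundary:no

n_0=8 n_1=25 n_2=18  [Z2]
∂1: piv[ae,aj,ak,an,ar,as,at] rk=7  ker:ej,ek,en,er,es,et,jk,jn,jr,js,jt,kn,kr,kt,nr,ns,nt,st
∂2: piv[aek,aen,aer,aet,ajs,ajt,akr,ant,ast,ejk,ejt,ekt,knr,knt] rk=14  ker:ekr,ent,jkt,jst
∂1c = 0
c vs im∂2: residual ≠ 0 ⇒ not boundary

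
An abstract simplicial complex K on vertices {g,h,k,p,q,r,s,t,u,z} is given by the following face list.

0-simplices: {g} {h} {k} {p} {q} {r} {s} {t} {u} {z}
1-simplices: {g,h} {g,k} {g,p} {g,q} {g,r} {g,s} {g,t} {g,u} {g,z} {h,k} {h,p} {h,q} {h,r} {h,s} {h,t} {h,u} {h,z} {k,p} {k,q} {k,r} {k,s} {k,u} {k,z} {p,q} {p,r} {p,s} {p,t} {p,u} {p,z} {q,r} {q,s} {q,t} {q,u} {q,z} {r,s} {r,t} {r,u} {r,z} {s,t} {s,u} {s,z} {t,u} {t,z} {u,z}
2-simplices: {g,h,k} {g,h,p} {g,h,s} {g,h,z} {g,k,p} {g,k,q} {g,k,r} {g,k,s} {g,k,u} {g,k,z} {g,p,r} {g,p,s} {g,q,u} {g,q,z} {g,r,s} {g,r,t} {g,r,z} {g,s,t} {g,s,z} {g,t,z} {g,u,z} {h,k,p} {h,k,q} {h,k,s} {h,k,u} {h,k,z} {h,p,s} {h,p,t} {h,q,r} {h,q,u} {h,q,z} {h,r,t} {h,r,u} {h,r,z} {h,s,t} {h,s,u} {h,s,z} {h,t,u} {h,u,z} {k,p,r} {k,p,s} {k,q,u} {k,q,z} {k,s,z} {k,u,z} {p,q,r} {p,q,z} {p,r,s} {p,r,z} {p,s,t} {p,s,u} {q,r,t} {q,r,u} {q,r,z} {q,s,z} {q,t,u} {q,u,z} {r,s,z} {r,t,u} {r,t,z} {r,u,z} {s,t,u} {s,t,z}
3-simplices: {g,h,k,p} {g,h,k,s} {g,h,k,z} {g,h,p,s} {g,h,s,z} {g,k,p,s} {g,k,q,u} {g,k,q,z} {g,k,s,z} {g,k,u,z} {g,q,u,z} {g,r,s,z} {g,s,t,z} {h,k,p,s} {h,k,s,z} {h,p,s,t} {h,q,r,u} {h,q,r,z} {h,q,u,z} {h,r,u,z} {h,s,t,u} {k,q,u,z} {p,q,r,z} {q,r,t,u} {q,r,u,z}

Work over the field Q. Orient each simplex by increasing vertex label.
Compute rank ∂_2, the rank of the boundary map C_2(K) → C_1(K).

n_0=10 n_1=44 n_2=63 n_3=25  [Q]
∂1: piv[gh,gk,gp,gq,gr,gs,gt,gu,gz] rk=9  ker:hk,hp,hq,hr,hs,ht,hu,hz,kp,kq,kr,ks,ku,kz,pq,pr,ps,pt,pu,pz,qr,qs,qt,qu,qz,rs,rt,ru,rz,st,su,sz,tu,tz,uz
∂2: piv[ghk,ghp,ghs,ghz,gkp,gkq,gkr,gks,gku,gkz,gpr,gps,gqu,gqz,grs,grt,grz,gst,gsz,gtz,guz,hkq,hku,hpt,hqr,hrt,hru,hrz,hsu,htu,pqr,pqz,psu,qrt,qsz] rk=35  ker:hkp,hks,hkz,hps,hqu,hqz,hst,hsz,huz,kpr,kps,kqu,kqz,ksz,kuz,prs,prz,pst,qru,qrz,qtu,quz,rsz,rtu,rtz,ruz,stu,stz
∂3: piv[ghkp,ghks,ghkz,ghps,ghsz,gkps,gkqu,gkqz,gksz,gkuz,gquz,grsz,gstz,hpst,hqru,hqrz,hquz,hruz,hstu,pqrz,qrtu] rk=21  ker:hkps,hksz,kquz,qruz
rk∂_2=35

rank∂_2=35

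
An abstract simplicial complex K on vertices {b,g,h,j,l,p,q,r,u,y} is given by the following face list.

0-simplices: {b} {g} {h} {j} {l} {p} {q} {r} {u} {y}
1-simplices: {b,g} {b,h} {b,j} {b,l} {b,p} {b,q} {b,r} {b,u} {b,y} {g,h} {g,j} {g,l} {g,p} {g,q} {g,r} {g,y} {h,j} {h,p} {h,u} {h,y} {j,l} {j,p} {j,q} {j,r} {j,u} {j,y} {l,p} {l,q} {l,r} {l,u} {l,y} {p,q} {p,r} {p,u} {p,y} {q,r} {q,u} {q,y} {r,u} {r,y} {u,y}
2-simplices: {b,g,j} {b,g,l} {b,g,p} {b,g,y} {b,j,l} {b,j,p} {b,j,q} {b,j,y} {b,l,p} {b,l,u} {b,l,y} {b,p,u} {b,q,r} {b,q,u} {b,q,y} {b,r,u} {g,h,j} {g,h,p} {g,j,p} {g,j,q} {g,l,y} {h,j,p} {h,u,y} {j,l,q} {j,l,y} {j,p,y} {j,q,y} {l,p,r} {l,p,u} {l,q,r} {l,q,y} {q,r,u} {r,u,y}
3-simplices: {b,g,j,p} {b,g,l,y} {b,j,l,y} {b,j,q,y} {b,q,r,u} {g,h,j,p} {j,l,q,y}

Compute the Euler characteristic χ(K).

n_0=10 n_1=41 n_2=33 n_3=7
χ=+10−41+33−7=-5

χ(K)=-5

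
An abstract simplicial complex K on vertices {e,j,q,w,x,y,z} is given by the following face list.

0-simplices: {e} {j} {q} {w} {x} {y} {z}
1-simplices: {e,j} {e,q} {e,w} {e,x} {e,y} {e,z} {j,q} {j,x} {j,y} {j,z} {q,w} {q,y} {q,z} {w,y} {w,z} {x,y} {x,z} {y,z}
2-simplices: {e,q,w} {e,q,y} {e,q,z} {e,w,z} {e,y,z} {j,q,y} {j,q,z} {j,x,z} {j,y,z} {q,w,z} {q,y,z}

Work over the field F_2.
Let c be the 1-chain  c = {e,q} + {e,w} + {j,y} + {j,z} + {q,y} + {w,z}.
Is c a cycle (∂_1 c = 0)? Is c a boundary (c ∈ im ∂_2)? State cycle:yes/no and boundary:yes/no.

cycle:yes boundary:yes

n_0=7 n_1=18 n_2=11  [Z2]
∂1: piv[ej,eq,ew,ex,ey,ez] rk=6  ker:jq,jx,jy,jz,qw,qy,qz,wy,wz,xy,xz,yz
∂2: piv[eqw,eqy,eqz,ewz,eyz,jqy,jqz,jxz] rk=8  ker:jyz,qwz,qyz
∂1c = 0
c vs im∂2: reduces to 0 ⇒ boundary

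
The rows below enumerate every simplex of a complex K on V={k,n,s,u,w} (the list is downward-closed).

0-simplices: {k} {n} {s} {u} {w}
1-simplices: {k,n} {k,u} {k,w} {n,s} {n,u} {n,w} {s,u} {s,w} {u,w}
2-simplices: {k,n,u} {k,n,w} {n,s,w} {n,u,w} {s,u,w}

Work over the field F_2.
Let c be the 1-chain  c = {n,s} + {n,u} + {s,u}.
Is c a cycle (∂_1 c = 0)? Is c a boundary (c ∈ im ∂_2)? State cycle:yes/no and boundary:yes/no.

n_0=5 n_1=9 n_2=5  [Z2]
∂1: piv[kn,ku,kw,ns] rk=4  ker:nu,nw,su,sw,uw
∂2: piv[knu,knw,nsw,nuw,suw] rk=5
∂1c = 0
c vs im∂2: reduces to 0 ⇒ boundary

cycle:yes boundary:yes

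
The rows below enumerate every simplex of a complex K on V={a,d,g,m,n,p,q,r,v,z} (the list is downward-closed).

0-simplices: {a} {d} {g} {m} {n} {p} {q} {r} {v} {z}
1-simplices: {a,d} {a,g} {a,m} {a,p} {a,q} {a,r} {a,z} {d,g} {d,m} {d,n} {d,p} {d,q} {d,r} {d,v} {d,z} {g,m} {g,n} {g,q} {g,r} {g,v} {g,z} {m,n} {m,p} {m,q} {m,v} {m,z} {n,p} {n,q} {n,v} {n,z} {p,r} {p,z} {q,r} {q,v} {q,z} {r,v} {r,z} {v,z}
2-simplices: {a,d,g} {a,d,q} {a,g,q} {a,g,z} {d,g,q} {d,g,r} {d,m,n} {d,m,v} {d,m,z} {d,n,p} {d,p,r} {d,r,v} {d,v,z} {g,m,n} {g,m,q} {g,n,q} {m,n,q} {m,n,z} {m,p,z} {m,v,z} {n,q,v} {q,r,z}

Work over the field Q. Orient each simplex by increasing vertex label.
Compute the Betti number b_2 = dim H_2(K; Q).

b_2=3

n_0=10 n_1=38 n_2=22  [Q]
∂1: piv[ad,ag,am,ap,aq,ar,az,dn,dv] rk=9  ker:dg,dm,dp,dq,dr,dz,gm,gn,gq,gr,gv,gz,mn,mp,mq,mv,mz,np,nq,nv,nz,pr,pz,qr,qv,qz,rv,rz,vz
∂2: piv[adg,adq,agq,agz,dgr,dmn,dmv,dmz,dnp,dpr,drv,dvz,gmn,gmq,gnq,mnz,mpz,nqv,qrz] rk=19  ker:dgq,mnq,mvz
b_2=(22−19)−0=3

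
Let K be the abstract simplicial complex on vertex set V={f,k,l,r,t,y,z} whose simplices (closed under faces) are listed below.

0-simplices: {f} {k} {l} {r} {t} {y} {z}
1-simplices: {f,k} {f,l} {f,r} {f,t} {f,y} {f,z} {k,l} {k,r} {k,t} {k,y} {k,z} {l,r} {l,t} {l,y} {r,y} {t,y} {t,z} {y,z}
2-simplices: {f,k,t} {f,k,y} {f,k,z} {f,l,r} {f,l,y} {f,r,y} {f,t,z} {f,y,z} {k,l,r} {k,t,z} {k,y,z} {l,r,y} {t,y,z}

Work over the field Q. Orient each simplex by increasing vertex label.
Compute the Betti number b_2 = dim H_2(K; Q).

b_2=3

n_0=7 n_1=18 n_2=13  [Q]
∂1: piv[fk,fl,fr,ft,fy,fz] rk=6  ker:kl,kr,kt,ky,kz,lr,lt,ly,ry,ty,tz,yz
∂2: piv[fkt,fky,fkz,flr,fly,fry,ftz,fyz,klr,tyz] rk=10  ker:ktz,kyz,lry
b_2=(13−10)−0=3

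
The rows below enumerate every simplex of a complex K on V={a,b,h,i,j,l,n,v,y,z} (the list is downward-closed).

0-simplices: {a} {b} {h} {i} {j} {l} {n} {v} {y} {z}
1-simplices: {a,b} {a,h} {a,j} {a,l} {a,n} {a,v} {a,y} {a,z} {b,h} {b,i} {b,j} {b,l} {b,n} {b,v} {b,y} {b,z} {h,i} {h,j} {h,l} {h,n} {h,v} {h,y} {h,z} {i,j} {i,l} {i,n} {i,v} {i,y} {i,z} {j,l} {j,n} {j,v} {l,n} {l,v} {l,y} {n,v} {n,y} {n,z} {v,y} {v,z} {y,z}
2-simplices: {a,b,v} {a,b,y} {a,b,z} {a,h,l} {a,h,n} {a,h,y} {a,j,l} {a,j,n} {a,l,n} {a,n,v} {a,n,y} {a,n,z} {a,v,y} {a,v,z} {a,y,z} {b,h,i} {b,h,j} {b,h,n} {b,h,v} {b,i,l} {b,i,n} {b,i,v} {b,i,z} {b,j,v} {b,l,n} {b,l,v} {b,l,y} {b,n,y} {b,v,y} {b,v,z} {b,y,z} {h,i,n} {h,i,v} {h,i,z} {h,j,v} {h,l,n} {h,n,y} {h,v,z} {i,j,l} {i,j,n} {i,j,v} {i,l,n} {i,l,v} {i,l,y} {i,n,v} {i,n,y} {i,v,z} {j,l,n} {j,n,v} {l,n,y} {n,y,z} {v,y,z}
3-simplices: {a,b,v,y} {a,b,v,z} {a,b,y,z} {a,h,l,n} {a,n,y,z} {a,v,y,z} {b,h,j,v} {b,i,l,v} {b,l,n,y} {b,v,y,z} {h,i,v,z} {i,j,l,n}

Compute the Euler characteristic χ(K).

χ(K)=9

n_0=10 n_1=41 n_2=52 n_3=12
χ=+10−41+52−12=9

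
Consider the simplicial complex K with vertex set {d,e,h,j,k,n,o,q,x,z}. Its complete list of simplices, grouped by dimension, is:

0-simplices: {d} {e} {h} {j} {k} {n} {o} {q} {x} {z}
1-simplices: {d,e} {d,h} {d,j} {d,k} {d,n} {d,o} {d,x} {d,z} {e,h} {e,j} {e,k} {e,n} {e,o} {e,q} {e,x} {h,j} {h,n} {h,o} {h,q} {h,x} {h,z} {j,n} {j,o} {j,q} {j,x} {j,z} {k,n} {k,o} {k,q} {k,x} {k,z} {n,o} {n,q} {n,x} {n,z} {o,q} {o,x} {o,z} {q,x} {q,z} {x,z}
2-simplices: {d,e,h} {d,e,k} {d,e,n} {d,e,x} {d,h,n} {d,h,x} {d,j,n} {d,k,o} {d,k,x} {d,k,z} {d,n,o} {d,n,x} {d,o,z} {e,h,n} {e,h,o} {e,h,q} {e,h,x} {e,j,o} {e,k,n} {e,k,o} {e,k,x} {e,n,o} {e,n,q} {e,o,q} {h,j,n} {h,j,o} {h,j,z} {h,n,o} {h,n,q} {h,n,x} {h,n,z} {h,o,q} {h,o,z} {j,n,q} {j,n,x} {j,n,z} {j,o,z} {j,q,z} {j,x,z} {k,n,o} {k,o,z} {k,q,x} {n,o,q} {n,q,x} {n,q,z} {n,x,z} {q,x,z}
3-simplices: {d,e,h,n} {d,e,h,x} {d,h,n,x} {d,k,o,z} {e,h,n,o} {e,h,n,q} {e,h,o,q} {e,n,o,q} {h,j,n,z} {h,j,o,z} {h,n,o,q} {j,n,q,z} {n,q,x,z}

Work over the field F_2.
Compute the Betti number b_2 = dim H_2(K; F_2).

b_2=4

n_0=10 n_1=41 n_2=47 n_3=13  [Z2]
∂1: piv[de,dh,dj,dk,dn,do,dx,dz,eq] rk=9  ker:eh,ej,ek,en,eo,ex,hj,hn,ho,hq,hx,hz,jn,jo,jq,jx,jz,kn,ko,kq,kx,kz,no,nq,nx,nz,oq,ox,oz,qx,qz,xz
∂2: piv[deh,dek,den,dex,dhn,dhx,djn,dko,dkx,dkz,dno,dnx,doz,eho,ehq,ejo,ekn,eko,enq,eoq,hjn,hjo,hjz,hnz,hoz,jnq,jnx,jqz,jxz,kqx,nqx] rk=31  ker:ehn,ehx,ekx,eno,hno,hnq,hnx,hoq,jnz,joz,kno,koz,noq,nqz,nxz,qxz
∂3: piv[dehn,dehx,dhnx,dkoz,ehno,ehnq,ehoq,enoq,hjnz,hjoz,jnqz,nqxz] rk=12  ker:hnoq
b_2=(47−31)−12=4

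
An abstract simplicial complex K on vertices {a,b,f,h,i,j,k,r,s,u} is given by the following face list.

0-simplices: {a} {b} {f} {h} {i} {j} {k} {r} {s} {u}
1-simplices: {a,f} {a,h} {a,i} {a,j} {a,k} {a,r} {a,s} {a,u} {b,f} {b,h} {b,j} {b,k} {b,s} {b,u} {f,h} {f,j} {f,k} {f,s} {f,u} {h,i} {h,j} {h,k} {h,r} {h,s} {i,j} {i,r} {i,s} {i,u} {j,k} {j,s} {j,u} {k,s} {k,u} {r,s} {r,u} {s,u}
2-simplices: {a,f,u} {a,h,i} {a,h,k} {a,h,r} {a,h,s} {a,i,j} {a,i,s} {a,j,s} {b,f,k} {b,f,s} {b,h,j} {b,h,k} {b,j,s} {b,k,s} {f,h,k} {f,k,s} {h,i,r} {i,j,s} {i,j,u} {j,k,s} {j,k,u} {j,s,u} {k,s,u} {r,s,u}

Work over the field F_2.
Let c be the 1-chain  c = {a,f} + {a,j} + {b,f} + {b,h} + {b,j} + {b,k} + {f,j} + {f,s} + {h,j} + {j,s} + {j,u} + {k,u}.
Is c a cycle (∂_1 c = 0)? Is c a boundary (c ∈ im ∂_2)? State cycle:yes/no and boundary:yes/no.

n_0=10 n_1=36 n_2=24  [Z2]
∂1: piv[af,ah,ai,aj,ak,ar,as,au,bf] rk=9  ker:bh,bj,bk,bs,bu,fh,fj,fk,fs,fu,hi,hj,hk,hr,hs,ij,ir,is,iu,jk,js,ju,ks,ku,rs,ru,su
∂2: piv[afu,ahi,ahk,ahr,ahs,aij,ais,ajs,bfk,bfs,bhj,bhk,bjs,bks,fhk,hir,iju,jks,jku,jsu,rsu] rk=21  ker:fks,ijs,ksu
∂1c = 0
c vs im∂2: residual ≠ 0 ⇒ not boundary

cycle:yes boundary:no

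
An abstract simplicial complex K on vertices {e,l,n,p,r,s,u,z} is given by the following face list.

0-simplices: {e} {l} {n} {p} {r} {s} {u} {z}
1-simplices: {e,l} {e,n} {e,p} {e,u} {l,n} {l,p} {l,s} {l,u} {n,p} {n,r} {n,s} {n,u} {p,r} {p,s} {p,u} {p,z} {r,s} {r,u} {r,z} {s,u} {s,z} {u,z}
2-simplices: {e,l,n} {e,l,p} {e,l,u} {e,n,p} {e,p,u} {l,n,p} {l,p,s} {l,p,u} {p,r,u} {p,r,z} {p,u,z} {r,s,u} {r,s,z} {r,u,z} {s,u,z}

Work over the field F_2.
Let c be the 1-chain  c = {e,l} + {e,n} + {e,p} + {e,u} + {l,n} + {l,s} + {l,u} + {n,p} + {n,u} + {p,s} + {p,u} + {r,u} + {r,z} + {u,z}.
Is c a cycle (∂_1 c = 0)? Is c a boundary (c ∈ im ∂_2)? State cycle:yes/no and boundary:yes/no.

n_0=8 n_1=22 n_2=15  [Z2]
∂1: piv[el,en,ep,eu,ls,nr,pz] rk=7  ker:ln,lp,lu,np,ns,nu,pr,ps,pu,rs,ru,rz,su,sz,uz
∂2: piv[eln,elp,elu,enp,epu,lps,pru,prz,puz,rsu,rsz] rk=11  ker:lnp,lpu,ruz,suz
∂1c = 0
c vs im∂2: residual ≠ 0 ⇒ not boundary

cycle:yes boundary:no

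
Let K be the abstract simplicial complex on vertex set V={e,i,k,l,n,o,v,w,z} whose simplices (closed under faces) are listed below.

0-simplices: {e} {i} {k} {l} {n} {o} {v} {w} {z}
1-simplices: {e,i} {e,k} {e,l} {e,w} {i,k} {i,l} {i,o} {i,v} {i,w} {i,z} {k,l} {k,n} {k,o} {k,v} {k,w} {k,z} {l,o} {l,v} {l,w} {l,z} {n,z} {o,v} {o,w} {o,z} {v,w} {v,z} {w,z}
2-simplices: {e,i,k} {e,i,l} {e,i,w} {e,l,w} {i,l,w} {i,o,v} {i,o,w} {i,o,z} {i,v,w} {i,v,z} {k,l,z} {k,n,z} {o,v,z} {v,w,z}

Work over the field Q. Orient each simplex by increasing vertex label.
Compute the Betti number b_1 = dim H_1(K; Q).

b_1=7

n_0=9 n_1=27 n_2=14  [Q]
∂1: piv[ei,ek,el,ew,io,iv,iz,kn] rk=8  ker:ik,il,iw,kl,ko,kv,kw,kz,lo,lv,lw,lz,nz,ov,ow,oz,vw,vz,wz
∂2: piv[eik,eil,eiw,elw,iov,iow,ioz,ivw,ivz,klz,knz,vwz] rk=12  ker:ilw,ovz
b_1=(27−8)−12=7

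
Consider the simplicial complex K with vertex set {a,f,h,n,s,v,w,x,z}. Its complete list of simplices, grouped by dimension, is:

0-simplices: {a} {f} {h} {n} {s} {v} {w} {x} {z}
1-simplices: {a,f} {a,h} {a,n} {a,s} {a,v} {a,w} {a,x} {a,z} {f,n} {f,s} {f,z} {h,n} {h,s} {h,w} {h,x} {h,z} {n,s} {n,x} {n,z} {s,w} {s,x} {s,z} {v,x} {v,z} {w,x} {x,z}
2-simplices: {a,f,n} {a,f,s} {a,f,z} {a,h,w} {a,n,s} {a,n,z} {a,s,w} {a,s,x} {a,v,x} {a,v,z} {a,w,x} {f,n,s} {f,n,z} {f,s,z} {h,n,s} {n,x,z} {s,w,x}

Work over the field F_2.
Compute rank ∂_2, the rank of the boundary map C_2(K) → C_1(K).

n_0=9 n_1=26 n_2=17  [Z2]
∂1: piv[af,ah,an,as,av,aw,ax,az] rk=8  ker:fn,fs,fz,hn,hs,hw,hx,hz,ns,nx,nz,sw,sx,sz,vx,vz,wx,xz
∂2: piv[afn,afs,afz,ahw,ans,anz,asw,asx,avx,avz,awx,fsz,hns,nxz] rk=14  ker:fns,fnz,swx
rk∂_2=14

rank∂_2=14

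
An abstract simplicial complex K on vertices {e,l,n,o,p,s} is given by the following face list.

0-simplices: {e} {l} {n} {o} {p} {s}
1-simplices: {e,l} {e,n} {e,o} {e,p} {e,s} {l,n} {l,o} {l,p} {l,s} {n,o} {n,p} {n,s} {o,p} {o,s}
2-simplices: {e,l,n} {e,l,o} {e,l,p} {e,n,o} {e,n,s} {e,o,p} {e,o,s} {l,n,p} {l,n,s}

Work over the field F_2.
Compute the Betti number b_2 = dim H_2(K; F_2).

n_0=6 n_1=14 n_2=9  [Z2]
∂1: piv[el,en,eo,ep,es] rk=5  ker:ln,lo,lp,ls,no,np,ns,op,os
∂2: piv[eln,elo,elp,eno,ens,eop,eos,lnp,lns] rk=9
b_2=(9−9)−0=0

b_2=0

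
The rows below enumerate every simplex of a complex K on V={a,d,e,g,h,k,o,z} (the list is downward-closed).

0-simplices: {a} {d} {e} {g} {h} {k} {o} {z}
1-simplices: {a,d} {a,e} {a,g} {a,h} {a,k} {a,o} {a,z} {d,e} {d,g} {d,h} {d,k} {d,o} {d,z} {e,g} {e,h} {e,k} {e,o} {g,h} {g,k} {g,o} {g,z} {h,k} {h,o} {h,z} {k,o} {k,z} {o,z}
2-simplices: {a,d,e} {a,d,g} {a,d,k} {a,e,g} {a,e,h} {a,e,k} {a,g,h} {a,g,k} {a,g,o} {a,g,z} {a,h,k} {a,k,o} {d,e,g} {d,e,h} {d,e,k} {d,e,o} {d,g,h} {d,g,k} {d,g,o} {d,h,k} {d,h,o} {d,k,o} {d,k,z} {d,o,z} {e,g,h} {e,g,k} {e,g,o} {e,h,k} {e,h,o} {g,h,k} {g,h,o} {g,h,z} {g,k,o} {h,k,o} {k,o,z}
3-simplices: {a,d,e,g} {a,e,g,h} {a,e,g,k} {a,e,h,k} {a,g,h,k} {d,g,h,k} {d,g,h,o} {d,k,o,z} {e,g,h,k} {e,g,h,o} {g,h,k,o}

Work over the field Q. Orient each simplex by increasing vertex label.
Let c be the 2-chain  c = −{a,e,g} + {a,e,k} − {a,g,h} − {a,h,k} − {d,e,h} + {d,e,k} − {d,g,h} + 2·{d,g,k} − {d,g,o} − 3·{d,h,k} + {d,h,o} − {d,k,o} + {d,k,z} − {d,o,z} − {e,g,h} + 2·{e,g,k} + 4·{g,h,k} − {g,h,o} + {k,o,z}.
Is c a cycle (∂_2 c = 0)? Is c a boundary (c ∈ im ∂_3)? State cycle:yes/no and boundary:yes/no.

n_0=8 n_1=27 n_2=35 n_3=11  [Q]
∂1: piv[ad,ae,ag,ah,ak,ao,az] rk=7  ker:de,dg,dh,dk,do,dz,eg,eh,ek,eo,gh,gk,go,gz,hk,ho,hz,ko,kz,oz
∂2: piv[ade,adg,adk,aeg,aeh,aek,agh,agk,ago,agz,ahk,ako,deh,deo,dgo,dho,dkz,doz,ghz] rk=19  ker:deg,dek,dgh,dgk,dhk,dko,egh,egk,ego,ehk,eho,ghk,gho,gko,hko,koz
∂3: piv[adeg,aegh,aegk,aehk,aghk,dghk,dgho,dkoz,egho,ghko] rk=10  ker:eghk
∂2c = 0
c vs im∂3: residual ≠ 0 ⇒ not boundary

cycle:yes boundary:no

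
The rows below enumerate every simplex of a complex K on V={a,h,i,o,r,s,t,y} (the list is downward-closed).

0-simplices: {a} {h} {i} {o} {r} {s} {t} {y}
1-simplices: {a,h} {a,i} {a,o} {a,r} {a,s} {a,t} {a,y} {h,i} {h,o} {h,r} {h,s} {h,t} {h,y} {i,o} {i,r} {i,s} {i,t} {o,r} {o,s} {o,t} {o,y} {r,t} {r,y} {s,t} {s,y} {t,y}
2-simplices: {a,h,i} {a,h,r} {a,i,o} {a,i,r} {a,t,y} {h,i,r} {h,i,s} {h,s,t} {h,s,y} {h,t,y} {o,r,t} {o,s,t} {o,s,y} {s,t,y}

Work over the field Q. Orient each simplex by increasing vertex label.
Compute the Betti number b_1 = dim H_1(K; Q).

b_1=7

n_0=8 n_1=26 n_2=14  [Q]
∂1: piv[ah,ai,ao,ar,as,at,ay] rk=7  ker:hi,ho,hr,hs,ht,hy,io,ir,is,it,or,os,ot,oy,rt,ry,st,sy,ty
∂2: piv[ahi,ahr,aio,air,aty,his,hst,hsy,hty,ort,ost,osy] rk=12  ker:hir,sty
b_1=(26−7)−12=7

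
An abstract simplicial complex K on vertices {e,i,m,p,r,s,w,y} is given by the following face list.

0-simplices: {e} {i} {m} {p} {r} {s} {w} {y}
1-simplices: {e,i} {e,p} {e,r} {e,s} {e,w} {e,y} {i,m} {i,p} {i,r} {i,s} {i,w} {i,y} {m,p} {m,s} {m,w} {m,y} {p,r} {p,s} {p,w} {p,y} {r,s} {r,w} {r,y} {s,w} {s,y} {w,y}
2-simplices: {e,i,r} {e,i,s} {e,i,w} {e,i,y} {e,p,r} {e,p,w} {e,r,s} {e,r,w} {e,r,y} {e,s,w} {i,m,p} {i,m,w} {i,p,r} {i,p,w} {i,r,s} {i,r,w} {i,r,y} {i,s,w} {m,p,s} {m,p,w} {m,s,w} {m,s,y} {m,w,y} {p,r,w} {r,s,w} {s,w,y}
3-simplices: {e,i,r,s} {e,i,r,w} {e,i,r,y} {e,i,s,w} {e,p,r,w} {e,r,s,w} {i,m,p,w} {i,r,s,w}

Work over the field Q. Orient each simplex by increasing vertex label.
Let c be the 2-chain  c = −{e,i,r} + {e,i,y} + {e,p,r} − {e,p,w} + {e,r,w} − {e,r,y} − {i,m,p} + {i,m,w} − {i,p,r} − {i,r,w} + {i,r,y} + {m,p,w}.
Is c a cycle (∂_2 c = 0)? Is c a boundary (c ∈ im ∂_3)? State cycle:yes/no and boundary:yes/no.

n_0=8 n_1=26 n_2=26 n_3=8  [Q]
∂1: piv[ei,ep,er,es,ew,ey,im] rk=7  ker:ip,ir,is,iw,iy,mp,ms,mw,my,pr,ps,pw,py,rs,rw,ry,sw,sy,wy
∂2: piv[eir,eis,eiw,eiy,epr,epw,ers,erw,ery,esw,imp,imw,ipr,mps,msw,msy,mwy] rk=17  ker:ipw,irs,irw,iry,isw,mpw,prw,rsw,swy
∂3: piv[eirs,eirw,eiry,eisw,eprw,ersw,impw] rk=7  ker:irsw
∂2c = 0
c vs im∂3: residual ≠ 0 ⇒ not boundary

cycle:yes boundary:no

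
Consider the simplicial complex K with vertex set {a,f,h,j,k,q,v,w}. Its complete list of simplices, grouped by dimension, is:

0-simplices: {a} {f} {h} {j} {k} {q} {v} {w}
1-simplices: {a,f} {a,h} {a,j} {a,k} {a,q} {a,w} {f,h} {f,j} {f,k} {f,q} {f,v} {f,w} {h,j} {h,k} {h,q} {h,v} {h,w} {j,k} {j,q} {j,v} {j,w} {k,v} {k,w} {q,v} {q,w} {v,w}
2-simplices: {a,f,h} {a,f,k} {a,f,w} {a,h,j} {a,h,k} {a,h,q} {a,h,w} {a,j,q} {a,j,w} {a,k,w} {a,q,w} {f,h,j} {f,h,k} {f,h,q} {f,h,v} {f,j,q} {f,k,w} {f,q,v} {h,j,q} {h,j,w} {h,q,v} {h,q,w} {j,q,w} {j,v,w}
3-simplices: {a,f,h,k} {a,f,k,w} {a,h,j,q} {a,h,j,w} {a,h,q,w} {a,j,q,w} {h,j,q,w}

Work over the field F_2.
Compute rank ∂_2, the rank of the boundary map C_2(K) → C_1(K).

n_0=8 n_1=26 n_2=24 n_3=7  [Z2]
∂1: piv[af,ah,aj,ak,aq,aw,fv] rk=7  ker:fh,fj,fk,fq,fw,hj,hk,hq,hv,hw,jk,jq,jv,jw,kv,kw,qv,qw,vw
∂2: piv[afh,afk,afw,ahj,ahk,ahq,ahw,ajq,ajw,akw,aqw,fhj,fhq,fhv,fqv,jvw] rk=16  ker:fhk,fjq,fkw,hjq,hjw,hqv,hqw,jqw
∂3: piv[afhk,afkw,ahjq,ahjw,ahqw,ajqw] rk=6  ker:hjqw
rk∂_2=16

rank∂_2=16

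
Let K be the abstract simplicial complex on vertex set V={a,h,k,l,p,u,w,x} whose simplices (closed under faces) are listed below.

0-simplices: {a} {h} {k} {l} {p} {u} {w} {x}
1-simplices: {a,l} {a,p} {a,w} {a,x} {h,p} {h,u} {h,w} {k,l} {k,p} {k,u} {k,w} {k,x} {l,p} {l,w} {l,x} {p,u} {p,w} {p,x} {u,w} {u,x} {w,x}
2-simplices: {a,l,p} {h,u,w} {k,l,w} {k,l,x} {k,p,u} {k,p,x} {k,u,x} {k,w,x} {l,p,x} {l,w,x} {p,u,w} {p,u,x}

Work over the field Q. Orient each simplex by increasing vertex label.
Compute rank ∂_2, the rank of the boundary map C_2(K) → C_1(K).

n_0=8 n_1=21 n_2=12  [Q]
∂1: piv[al,ap,aw,ax,hp,hu,kl] rk=7  ker:hw,kp,ku,kw,kx,lp,lw,lx,pu,pw,px,uw,ux,wx
∂2: piv[alp,huw,klw,klx,kpu,kpx,kux,kwx,lpx,puw] rk=10  ker:lwx,pux
rk∂_2=10

rank∂_2=10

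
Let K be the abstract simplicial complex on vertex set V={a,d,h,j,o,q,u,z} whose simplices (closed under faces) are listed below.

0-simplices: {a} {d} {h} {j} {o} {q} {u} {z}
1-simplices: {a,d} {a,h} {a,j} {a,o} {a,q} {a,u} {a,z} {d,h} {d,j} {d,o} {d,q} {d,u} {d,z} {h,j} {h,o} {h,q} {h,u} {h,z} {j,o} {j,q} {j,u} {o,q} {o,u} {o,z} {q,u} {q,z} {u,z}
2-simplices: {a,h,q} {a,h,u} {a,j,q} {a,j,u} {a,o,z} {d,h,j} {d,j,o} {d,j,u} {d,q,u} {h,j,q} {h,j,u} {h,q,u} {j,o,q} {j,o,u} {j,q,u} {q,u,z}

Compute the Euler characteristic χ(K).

n_0=8 n_1=27 n_2=16
χ=+8−27+16=-3

χ(K)=-3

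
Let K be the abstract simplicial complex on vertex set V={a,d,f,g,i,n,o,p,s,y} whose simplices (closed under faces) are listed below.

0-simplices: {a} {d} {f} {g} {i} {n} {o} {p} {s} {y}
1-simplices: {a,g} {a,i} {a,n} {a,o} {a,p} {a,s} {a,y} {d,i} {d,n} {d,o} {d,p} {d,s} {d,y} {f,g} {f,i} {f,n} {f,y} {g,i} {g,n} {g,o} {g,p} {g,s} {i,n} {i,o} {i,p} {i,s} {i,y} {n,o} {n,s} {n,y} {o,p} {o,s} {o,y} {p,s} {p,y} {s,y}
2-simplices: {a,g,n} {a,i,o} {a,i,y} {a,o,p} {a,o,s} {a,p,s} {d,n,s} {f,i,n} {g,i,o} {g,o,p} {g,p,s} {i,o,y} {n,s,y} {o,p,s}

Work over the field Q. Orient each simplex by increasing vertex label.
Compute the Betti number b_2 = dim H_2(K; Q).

n_0=10 n_1=36 n_2=14  [Q]
∂1: piv[ag,ai,an,ao,ap,as,ay,di,fg] rk=9  ker:dn,do,dp,ds,dy,fi,fn,fy,gi,gn,go,gp,gs,in,io,ip,is,iy,no,ns,ny,op,os,oy,ps,py,sy
∂2: piv[agn,aio,aiy,aop,aos,aps,dns,fin,gio,gop,gps,ioy,nsy] rk=13  ker:ops
b_2=(14−13)−0=1

b_2=1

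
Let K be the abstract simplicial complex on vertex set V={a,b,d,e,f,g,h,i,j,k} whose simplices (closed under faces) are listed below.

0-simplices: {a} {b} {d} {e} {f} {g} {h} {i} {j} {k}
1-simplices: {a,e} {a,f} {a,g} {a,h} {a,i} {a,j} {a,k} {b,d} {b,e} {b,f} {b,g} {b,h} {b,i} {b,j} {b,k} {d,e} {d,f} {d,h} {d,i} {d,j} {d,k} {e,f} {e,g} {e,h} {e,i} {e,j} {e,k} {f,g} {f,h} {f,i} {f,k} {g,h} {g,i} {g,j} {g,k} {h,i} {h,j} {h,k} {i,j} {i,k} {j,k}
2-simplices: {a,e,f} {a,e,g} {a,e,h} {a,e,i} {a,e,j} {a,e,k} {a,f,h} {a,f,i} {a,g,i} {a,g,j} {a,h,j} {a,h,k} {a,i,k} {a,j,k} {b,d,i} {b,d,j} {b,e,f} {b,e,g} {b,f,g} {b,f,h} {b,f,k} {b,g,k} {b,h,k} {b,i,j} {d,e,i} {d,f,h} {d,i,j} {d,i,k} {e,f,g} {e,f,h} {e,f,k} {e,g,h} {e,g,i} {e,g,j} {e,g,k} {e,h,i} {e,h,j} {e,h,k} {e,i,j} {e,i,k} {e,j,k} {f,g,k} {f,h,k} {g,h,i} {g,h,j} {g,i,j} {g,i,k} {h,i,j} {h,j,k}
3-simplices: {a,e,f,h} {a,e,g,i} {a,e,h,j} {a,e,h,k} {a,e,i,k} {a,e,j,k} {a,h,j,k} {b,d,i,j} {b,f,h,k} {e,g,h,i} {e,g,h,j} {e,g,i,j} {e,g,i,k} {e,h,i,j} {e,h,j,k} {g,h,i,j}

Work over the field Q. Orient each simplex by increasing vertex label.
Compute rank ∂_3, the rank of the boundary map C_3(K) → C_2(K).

rank∂_3=14

n_0=10 n_1=41 n_2=49 n_3=16  [Q]
∂1: piv[ae,af,ag,ah,ai,aj,ak,bd,be] rk=9  ker:bf,bg,bh,bi,bj,bk,de,df,dh,di,dj,dk,ef,eg,eh,ei,ej,ek,fg,fh,fi,fk,gh,gi,gj,gk,hi,hj,hk,ij,ik,jk
∂2: piv[aef,aeg,aeh,aei,aej,aek,afh,afi,agi,agj,ahj,ahk,aik,ajk,bdi,bdj,bef,beg,bfg,bfh,bfk,bgk,bhk,bij,dei,dfh,dik,egh,ehi,eij] rk=30  ker:dij,efg,efh,efk,egi,egj,egk,ehj,ehk,eik,ejk,fgk,fhk,ghi,ghj,gij,gik,hij,hjk
∂3: piv[aefh,aegi,aehj,aehk,aeik,aejk,ahjk,bdij,bfhk,eghi,eghj,egij,egik,ehij] rk=14  ker:ehjk,ghij
rk∂_3=14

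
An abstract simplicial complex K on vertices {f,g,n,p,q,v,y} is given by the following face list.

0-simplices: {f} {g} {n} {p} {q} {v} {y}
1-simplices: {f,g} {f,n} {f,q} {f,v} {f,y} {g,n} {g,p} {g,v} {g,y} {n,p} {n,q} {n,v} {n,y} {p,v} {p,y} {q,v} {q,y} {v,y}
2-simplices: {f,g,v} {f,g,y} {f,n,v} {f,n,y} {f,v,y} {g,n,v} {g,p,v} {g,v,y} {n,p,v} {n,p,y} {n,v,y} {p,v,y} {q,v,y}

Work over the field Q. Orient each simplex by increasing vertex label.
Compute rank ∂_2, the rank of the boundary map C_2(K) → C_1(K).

n_0=7 n_1=18 n_2=13  [Q]
∂1: piv[fg,fn,fq,fv,fy,gp] rk=6  ker:gn,gv,gy,np,nq,nv,ny,pv,py,qv,qy,vy
∂2: piv[fgv,fgy,fnv,fny,fvy,gnv,gpv,npv,npy,qvy] rk=10  ker:gvy,nvy,pvy
rk∂_2=10

rank∂_2=10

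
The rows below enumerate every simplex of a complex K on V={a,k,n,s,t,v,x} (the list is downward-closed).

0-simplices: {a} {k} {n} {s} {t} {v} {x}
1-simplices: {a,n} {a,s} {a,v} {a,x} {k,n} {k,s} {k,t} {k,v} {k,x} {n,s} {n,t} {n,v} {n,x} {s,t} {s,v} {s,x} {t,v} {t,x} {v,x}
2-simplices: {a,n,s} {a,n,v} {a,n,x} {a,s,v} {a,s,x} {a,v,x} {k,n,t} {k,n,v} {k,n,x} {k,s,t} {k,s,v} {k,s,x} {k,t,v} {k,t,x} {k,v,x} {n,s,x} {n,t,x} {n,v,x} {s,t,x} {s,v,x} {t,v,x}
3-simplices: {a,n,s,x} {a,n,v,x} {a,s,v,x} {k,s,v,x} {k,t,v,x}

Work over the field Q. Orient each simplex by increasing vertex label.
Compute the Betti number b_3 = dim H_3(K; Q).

b_3=0

n_0=7 n_1=19 n_2=21 n_3=5  [Q]
∂1: piv[an,as,av,ax,kn,kt] rk=6  ker:ks,kv,kx,ns,nt,nv,nx,st,sv,sx,tv,tx,vx
∂2: piv[ans,anv,anx,asv,asx,avx,knt,knv,knx,kst,ksv,ktv,ktx] rk=13  ker:ksx,kvx,nsx,ntx,nvx,stx,svx,tvx
∂3: piv[ansx,anvx,asvx,ksvx,ktvx] rk=5
b_3=(5−5)−0=0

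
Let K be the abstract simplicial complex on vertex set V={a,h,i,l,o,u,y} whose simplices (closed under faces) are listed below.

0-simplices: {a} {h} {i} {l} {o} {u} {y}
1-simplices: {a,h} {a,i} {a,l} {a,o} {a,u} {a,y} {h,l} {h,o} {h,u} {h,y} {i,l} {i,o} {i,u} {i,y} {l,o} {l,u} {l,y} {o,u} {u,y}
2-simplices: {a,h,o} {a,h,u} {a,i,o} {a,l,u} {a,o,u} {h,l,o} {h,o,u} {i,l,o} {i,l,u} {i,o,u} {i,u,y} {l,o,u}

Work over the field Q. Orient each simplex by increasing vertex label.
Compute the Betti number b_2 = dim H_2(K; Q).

n_0=7 n_1=19 n_2=12  [Q]
∂1: piv[ah,ai,al,ao,au,ay] rk=6  ker:hl,ho,hu,hy,il,io,iu,iy,lo,lu,ly,ou,uy
∂2: piv[aho,ahu,aio,alu,aou,hlo,ilo,ilu,iou,iuy] rk=10  ker:hou,lou
b_2=(12−10)−0=2

b_2=2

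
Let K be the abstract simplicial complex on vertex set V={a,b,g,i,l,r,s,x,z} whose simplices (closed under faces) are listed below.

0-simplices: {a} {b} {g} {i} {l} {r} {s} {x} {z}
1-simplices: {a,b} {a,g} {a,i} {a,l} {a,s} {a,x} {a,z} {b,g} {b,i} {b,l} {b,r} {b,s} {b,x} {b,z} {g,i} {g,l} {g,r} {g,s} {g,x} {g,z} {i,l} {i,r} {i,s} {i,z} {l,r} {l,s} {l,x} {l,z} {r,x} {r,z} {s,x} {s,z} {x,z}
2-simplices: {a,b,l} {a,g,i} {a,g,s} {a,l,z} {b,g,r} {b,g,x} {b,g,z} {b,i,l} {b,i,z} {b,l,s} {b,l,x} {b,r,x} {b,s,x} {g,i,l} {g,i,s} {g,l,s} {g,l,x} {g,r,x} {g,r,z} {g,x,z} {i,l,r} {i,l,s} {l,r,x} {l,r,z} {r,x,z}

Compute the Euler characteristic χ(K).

n_0=9 n_1=33 n_2=25
χ=+9−33+25=1

χ(K)=1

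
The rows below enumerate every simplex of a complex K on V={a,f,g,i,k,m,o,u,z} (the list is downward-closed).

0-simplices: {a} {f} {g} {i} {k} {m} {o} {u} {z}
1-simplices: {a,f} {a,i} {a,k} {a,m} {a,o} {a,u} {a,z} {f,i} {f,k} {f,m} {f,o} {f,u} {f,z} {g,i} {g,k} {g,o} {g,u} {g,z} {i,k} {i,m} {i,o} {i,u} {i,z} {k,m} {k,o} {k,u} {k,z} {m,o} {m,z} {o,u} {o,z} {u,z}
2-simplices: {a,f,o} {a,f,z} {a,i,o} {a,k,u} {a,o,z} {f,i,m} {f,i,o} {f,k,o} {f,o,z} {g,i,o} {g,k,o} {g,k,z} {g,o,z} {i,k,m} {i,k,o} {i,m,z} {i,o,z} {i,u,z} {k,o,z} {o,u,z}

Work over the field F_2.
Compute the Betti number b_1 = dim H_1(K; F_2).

b_1=6

n_0=9 n_1=32 n_2=20  [Z2]
∂1: piv[af,ai,ak,am,ao,au,az,gi] rk=8  ker:fi,fk,fm,fo,fu,fz,gk,go,gu,gz,ik,im,io,iu,iz,km,ko,ku,kz,mo,mz,ou,oz,uz
∂2: piv[afo,afz,aio,aku,aoz,fim,fio,fko,gio,gko,gkz,goz,ikm,iko,imz,ioz,iuz,ouz] rk=18  ker:foz,koz
b_1=(32−8)−18=6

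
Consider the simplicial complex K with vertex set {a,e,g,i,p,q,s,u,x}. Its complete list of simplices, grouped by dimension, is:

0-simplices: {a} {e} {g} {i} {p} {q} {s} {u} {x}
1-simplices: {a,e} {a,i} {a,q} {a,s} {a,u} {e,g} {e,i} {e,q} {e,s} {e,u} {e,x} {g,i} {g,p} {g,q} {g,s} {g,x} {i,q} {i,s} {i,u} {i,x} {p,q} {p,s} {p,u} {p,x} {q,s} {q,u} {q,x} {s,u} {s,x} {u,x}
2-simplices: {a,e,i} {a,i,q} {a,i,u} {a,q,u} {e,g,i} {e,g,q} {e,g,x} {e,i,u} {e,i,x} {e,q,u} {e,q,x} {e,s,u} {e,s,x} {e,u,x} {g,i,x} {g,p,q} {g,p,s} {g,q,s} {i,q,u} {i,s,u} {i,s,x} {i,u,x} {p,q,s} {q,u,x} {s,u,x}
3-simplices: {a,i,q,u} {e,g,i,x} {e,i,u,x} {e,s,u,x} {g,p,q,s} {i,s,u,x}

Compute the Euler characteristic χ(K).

χ(K)=-2

n_0=9 n_1=30 n_2=25 n_3=6
χ=+9−30+25−6=-2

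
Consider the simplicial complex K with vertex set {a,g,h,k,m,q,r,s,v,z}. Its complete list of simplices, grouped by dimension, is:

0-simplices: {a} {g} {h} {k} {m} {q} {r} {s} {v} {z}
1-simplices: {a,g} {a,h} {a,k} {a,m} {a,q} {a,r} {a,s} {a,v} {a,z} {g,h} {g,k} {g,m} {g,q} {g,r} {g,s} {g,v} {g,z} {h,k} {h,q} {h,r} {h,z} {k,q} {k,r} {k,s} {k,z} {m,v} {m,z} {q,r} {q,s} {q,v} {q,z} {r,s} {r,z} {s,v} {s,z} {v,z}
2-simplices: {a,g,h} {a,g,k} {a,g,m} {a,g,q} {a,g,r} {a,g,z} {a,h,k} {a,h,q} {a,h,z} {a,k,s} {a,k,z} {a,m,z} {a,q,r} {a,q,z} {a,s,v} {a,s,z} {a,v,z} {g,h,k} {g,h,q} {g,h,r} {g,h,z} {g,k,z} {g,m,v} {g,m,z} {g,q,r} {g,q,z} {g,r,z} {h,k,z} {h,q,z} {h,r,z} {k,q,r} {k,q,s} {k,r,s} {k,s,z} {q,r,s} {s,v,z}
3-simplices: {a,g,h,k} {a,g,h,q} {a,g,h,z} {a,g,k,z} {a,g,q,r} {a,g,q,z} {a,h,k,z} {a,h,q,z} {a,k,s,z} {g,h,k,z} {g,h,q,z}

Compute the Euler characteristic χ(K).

n_0=10 n_1=36 n_2=36 n_3=11
χ=+10−36+36−11=-1

χ(K)=-1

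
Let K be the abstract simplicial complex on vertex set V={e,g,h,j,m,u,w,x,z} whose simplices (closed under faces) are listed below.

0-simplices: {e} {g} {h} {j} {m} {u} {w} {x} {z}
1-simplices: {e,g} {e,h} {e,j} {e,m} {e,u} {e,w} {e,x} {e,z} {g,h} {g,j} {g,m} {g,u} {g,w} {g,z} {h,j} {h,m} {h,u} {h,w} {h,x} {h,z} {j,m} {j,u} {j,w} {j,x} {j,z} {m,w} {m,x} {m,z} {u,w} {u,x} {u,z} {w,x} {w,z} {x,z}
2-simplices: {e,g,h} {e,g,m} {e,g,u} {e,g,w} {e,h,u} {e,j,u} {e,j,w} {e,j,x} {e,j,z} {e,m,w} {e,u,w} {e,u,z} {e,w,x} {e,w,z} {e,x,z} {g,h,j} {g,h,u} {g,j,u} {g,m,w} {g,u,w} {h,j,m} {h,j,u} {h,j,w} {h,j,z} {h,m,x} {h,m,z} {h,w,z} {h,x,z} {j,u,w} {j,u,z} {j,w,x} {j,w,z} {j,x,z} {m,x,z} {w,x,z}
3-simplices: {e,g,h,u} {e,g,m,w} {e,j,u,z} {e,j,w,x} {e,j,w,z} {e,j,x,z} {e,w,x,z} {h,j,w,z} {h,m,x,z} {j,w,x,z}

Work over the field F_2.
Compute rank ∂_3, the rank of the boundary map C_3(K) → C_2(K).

rank∂_3=9

n_0=9 n_1=34 n_2=35 n_3=10  [Z2]
∂1: piv[eg,eh,ej,em,eu,ew,ex,ez] rk=8  ker:gh,gj,gm,gu,gw,gz,hj,hm,hu,hw,hx,hz,jm,ju,jw,jx,jz,mw,mx,mz,uw,ux,uz,wx,wz,xz
∂2: piv[egh,egm,egu,egw,ehu,eju,ejw,ejx,ejz,emw,euw,euz,ewx,ewz,exz,ghj,gju,hjm,hjw,hjz,hmx,hmz,hxz] rk=23  ker:ghu,gmw,guw,hju,hwz,juw,juz,jwx,jwz,jxz,mxz,wxz
∂3: piv[eghu,egmw,ejuz,ejwx,ejwz,ejxz,ewxz,hjwz,hmxz] rk=9  ker:jwxz
rk∂_3=9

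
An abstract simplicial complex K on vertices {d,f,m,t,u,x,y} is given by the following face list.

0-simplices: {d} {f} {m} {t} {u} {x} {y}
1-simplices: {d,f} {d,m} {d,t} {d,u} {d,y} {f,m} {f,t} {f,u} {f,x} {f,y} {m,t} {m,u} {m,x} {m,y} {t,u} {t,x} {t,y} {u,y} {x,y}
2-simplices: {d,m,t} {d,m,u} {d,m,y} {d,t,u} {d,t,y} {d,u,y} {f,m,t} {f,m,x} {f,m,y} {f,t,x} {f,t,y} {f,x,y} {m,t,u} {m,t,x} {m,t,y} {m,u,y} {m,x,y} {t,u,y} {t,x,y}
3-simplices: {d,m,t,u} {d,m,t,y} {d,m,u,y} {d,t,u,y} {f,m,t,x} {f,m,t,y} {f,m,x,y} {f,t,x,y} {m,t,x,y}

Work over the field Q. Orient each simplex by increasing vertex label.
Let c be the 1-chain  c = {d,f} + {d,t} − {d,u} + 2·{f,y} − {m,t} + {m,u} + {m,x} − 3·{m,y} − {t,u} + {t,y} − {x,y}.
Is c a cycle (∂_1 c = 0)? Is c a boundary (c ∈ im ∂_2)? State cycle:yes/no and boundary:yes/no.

n_0=7 n_1=19 n_2=19 n_3=9  [Q]
∂1: piv[df,dm,dt,du,dy,fx] rk=6  ker:fm,ft,fu,fy,mt,mu,mx,my,tu,tx,ty,uy,xy
∂2: piv[dmt,dmu,dmy,dtu,dty,duy,fmt,fmx,fmy,ftx,fxy] rk=11  ker:fty,mtu,mtx,mty,muy,mxy,tuy,txy
∂3: piv[dmtu,dmty,dmuy,dtuy,fmtx,fmty,fmxy,ftxy] rk=8  ker:mtxy
∂1c = −{d} − {f} + 2·{m} − {u} + 2·{x} − {y}

cycle:no boundary:no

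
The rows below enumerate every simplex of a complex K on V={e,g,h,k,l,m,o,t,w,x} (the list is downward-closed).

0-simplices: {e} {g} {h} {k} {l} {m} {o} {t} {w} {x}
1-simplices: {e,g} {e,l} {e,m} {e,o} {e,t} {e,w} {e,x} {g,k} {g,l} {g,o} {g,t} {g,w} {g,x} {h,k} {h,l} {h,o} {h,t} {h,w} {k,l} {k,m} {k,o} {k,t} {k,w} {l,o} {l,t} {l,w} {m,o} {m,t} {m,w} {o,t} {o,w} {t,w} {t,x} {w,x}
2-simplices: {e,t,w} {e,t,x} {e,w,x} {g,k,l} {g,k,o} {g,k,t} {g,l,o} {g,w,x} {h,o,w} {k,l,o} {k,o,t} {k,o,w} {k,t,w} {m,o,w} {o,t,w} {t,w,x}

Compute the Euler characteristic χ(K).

χ(K)=-8

n_0=10 n_1=34 n_2=16
χ=+10−34+16=-8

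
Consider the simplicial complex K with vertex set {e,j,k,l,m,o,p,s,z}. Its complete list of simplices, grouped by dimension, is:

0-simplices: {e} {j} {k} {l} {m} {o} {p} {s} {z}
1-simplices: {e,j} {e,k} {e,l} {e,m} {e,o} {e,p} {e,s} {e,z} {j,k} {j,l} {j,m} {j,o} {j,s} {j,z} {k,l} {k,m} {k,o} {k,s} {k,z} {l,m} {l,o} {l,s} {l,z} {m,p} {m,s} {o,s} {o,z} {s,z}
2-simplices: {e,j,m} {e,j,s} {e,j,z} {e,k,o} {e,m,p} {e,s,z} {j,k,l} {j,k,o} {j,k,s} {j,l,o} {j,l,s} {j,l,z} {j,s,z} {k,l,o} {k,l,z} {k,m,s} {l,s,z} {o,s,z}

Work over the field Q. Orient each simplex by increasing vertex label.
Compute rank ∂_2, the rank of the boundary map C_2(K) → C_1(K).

rank∂_2=15

n_0=9 n_1=28 n_2=18  [Q]
∂1: piv[ej,ek,el,em,eo,ep,es,ez] rk=8  ker:jk,jl,jm,jo,js,jz,kl,km,ko,ks,kz,lm,lo,ls,lz,mp,ms,os,oz,sz
∂2: piv[ejm,ejs,ejz,eko,emp,esz,jkl,jko,jks,jlo,jls,jlz,klz,kms,osz] rk=15  ker:jsz,klo,lsz
rk∂_2=15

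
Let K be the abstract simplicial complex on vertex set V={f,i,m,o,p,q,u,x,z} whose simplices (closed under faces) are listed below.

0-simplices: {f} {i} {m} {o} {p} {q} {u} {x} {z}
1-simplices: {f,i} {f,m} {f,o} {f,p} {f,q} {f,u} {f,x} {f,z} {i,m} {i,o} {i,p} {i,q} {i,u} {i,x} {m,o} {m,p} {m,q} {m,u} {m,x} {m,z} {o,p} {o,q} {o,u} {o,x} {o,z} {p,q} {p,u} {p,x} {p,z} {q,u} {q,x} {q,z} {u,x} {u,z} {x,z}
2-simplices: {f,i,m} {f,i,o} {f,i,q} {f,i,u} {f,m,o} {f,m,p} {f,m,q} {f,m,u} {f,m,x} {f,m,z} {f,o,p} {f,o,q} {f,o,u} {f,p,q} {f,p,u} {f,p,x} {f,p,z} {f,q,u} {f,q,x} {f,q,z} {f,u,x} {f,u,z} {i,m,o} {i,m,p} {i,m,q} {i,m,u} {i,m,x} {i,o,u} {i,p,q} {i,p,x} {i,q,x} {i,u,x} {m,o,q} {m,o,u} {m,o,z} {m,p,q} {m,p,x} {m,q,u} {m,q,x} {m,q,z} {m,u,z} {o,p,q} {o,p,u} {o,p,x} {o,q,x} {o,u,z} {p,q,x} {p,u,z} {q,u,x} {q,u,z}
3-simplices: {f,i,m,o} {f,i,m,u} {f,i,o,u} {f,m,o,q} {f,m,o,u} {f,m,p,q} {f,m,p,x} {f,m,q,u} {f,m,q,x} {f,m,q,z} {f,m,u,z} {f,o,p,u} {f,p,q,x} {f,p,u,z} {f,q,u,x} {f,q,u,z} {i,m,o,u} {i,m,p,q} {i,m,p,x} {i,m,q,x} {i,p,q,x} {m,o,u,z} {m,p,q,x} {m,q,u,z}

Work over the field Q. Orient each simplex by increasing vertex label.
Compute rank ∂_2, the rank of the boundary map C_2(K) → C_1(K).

rank∂_2=26

n_0=9 n_1=35 n_2=50 n_3=24  [Q]
∂1: piv[fi,fm,fo,fp,fq,fu,fx,fz] rk=8  ker:im,io,ip,iq,iu,ix,mo,mp,mq,mu,mx,mz,op,oq,ou,ox,oz,pq,pu,px,pz,qu,qx,qz,ux,uz,xz
∂2: piv[fim,fio,fiq,fiu,fmo,fmp,fmq,fmu,fmx,fmz,fop,foq,fou,fpq,fpu,fpx,fpz,fqu,fqx,fqz,fux,fuz,imp,imx,moz,opx] rk=26  ker:imo,imq,imu,iou,ipq,ipx,iqx,iux,moq,mou,mpq,mpx,mqu,mqx,mqz,muz,opq,opu,oqx,ouz,pqx,puz,qux,quz
∂3: piv[fimo,fimu,fiou,fmoq,fmou,fmpq,fmpx,fmqu,fmqx,fmqz,fmuz,fopu,fpqx,fpuz,fqux,fquz,impq,impx,imqx,mouz] rk=20  ker:imou,ipqx,mpqx,mquz
rk∂_2=26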